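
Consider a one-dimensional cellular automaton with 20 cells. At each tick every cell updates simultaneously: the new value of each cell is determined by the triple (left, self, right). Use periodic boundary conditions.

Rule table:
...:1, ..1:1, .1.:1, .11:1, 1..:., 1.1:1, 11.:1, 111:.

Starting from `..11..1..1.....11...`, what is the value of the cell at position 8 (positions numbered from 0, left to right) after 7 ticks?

.

1111.11.11.111111.11
...111111111....111.
1111.......1.1111.1.
1..1.111111111..1111
1.1111.......1.11...
111..1.1111111111.11
..1.1111........111.
position 8 holds .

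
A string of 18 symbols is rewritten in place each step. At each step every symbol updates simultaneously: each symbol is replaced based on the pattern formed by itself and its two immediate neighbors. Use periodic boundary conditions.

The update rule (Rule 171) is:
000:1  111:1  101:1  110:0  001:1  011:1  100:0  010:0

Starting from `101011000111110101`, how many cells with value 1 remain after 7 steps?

010110011111101011
101100111111010110
011001111110101101
110011111101011010
100111111010110101
001111110101101011
011111101011010110
count of 1: 12

12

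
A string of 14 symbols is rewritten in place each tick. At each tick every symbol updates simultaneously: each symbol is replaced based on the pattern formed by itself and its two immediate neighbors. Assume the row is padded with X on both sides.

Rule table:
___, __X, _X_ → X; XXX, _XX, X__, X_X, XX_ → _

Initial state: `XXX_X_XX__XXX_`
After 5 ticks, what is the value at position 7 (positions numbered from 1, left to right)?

_

tick 1: ____X____X____
tick 2: _XXXX_XXXX_XXX
tick 3: ______________
tick 4: _XXXXXXXXXXXXX
tick 5: ______________
position 7 holds _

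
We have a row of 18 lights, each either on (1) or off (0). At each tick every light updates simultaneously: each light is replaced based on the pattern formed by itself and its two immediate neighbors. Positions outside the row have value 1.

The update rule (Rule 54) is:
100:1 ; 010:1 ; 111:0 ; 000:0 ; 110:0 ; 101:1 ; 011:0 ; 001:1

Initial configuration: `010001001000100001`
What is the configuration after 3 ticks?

101110000111010000

111011111101110010
000100000010001111
101110000111010000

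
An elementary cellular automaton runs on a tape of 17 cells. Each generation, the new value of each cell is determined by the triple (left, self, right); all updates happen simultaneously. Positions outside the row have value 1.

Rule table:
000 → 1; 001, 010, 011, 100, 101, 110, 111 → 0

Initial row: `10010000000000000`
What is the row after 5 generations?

00000111111111110
01110000000000000
00000111111111110  (repeats generation 1; period 2)
generation 5: 00000111111111110

00000111111111110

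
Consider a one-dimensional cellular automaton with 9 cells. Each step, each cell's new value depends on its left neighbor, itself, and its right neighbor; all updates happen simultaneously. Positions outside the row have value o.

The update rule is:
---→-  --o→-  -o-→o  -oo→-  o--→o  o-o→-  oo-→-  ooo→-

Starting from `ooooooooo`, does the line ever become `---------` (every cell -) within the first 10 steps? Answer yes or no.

yes

---------
all cells are - at step 1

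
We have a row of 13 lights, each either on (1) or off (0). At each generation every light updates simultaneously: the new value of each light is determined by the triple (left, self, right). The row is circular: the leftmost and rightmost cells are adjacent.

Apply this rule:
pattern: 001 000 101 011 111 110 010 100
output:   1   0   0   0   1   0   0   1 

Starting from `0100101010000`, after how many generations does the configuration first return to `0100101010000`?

39

1011000001000
0000100010101
1001010100000
0110000010001
0001000101010
0010101000001
1100000100010
0010001010100
0101010000010
1000001000101
0100010101000
1010100000100
0000010001011
1000101010000
0101000001001
0000100010110
0001010100001
1010000010010
0001000101100
0010101000010
0100000100101
0010001011000
0101010000100
1000001001010
0100010110000
1010100001000
0000010010101
1000101100000
0101000010001
0000100101010
0001011000001
1010000100010
0001001010100
0010110000010
0100001000101
0010010101000
0101100000100
1000010001010
0100101010000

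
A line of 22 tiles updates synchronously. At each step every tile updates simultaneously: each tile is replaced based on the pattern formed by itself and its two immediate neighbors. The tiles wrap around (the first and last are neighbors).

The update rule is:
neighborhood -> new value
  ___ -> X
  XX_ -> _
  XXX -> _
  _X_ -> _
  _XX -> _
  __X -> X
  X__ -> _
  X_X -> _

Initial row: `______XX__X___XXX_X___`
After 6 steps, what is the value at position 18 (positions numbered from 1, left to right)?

step 1: XXXXXX___X__XX______XX
step 2: _______XX__X___XXXXX__
step 3: XXXXXXX___X__XX______X
step 4: ________XX__X___XXXXX_
step 5: XXXXXXXX___X__XX______
step 6: _________XX__X___XXXXX
position 18 holds X

X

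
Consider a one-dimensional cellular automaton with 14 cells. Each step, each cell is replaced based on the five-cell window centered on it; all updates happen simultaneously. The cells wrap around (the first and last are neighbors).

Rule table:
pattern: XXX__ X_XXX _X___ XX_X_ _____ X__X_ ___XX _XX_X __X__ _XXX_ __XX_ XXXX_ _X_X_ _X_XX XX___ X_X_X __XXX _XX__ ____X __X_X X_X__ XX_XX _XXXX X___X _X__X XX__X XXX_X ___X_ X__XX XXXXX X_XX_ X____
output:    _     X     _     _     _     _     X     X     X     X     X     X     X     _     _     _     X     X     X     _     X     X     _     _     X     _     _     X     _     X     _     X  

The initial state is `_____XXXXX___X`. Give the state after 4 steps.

_XXX___XX_X_X_

step 1: _X_XXX_XX___XX
step 2: ___XX_X_X__XXX
step 3: __XXX__XXX_XX_
step 4: _XXX___XX_X_X_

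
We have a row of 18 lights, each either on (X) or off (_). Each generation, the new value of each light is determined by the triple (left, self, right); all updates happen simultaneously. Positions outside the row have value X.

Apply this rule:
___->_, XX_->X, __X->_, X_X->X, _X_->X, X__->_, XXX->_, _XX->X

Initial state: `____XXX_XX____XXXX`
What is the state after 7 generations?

____X_XXXX____X___
____XXX__X____X___
____X_X__X____X___
____XXX__X____X___  (repeats generation 2; period 2)
generation 7: ____X_X__X____X___

____X_X__X____X___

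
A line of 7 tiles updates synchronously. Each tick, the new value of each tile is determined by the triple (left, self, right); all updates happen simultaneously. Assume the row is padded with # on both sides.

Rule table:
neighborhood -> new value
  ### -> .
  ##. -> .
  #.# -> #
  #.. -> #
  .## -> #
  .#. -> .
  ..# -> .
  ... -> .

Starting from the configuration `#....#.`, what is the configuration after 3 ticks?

.#....#
#.#...#
.#.#..#

.#.#..#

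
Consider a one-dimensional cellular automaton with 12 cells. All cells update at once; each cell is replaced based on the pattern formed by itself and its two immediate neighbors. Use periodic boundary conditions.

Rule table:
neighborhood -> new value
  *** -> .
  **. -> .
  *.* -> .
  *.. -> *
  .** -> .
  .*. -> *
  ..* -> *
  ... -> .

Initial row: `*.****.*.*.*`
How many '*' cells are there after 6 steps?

8

step 1: .......*.*..
step 2: ......**.**.
step 3: .....*.....*
step 4: *...***...**
step 5: .*.*...*.*..
step 6: **.**.**.**.
count of *: 8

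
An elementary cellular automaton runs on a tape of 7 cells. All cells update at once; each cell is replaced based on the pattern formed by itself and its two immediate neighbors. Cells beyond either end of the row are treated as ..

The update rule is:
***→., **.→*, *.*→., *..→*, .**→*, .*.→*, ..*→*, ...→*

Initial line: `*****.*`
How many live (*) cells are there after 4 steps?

step 1: *...*.*
step 2: *****.*  (repeats step 0; period 2)
step 4: *****.*
count of *: 6

6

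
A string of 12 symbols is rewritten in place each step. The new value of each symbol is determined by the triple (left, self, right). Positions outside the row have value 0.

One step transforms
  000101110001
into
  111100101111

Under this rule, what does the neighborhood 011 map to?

0

At position 5 the neighborhood is 011; the next row has 0 there.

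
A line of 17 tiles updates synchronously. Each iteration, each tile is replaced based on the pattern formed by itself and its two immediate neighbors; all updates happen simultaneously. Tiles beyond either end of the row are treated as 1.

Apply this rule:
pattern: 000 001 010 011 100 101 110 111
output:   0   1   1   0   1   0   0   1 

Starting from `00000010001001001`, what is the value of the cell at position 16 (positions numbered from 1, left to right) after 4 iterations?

0

iteration 1: 10000111011111110
iteration 2: 01001010001111100
iteration 3: 01111011010111011
iteration 4: 00110000010010001
position 16 holds 0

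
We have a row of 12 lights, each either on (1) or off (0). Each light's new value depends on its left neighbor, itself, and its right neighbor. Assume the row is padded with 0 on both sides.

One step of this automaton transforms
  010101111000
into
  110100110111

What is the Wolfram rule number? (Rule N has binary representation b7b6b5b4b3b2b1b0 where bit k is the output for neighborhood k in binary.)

151

position 6: 111 → 1  (bit 7 = 1)
position 8: 110 → 0  (bit 6 = 0)
position 2: 101 → 0  (bit 5 = 0)
position 9: 100 → 1  (bit 4 = 1)
position 5: 011 → 0  (bit 3 = 0)
position 1: 010 → 1  (bit 2 = 1)
position 0: 001 → 1  (bit 1 = 1)
position 10: 000 → 1  (bit 0 = 1)
bits b7..b0 = 10010111 = 151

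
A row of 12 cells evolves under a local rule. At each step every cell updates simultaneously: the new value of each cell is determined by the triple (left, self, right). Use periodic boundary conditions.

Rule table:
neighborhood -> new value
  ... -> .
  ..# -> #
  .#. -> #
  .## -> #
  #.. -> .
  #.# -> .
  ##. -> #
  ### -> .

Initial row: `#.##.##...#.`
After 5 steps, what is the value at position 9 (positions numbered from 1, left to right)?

#

step 1: #.##.##..##.
step 2: #.##.##.###.
step 3: #.##.##.#.#.
step 4: #.##.##.#.#.  (fixed point — unchanged through step 5)
position 9 holds #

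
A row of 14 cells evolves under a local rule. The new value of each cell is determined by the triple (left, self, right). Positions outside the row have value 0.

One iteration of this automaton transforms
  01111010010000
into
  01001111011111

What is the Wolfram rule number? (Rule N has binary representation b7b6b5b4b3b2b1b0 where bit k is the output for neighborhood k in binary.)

position 2: 111 → 0  (bit 7 = 0)
position 4: 110 → 1  (bit 6 = 1)
position 5: 101 → 1  (bit 5 = 1)
position 7: 100 → 1  (bit 4 = 1)
position 1: 011 → 1  (bit 3 = 1)
position 6: 010 → 1  (bit 2 = 1)
position 0: 001 → 0  (bit 1 = 0)
position 11: 000 → 1  (bit 0 = 1)
bits b7..b0 = 01111101 = 125

125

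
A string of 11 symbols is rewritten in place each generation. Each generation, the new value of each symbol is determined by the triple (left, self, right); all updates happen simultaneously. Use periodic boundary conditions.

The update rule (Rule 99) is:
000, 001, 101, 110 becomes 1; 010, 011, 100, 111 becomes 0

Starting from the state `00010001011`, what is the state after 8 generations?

01100110101
10101011010
01010101101
10101010110
01010101011
10101010101
11010101010
01101010101

01101010101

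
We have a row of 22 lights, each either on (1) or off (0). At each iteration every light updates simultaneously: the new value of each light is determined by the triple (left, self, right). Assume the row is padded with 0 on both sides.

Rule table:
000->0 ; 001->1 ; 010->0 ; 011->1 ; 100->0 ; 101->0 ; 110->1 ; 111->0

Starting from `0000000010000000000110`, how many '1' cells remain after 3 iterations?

0000000100000000001110
0000001000000000011010
0000010000000000111000
count of 1: 4

4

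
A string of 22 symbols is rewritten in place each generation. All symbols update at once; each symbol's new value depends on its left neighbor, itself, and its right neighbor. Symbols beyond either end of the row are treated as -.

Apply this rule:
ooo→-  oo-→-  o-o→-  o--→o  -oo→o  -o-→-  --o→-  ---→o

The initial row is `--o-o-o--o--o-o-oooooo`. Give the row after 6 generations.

---o--o-o-----o----ooo

o------o--o-----o-----
-ooooo--o--oooo--ooooo
-o----o--o-o---o-o----
--ooo--o----oo----oooo
o-o--o--ooo-o-ooo-o---
---o--o-o-----o----ooo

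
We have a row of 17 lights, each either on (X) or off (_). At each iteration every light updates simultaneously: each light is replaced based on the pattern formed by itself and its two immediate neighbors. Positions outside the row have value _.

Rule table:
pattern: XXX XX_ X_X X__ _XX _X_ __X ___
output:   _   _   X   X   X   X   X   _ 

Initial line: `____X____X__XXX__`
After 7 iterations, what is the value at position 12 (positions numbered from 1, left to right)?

X

iteration 1: ___XXX__XXXXX__X_
iteration 2: __XX__XXX____XXXX
iteration 3: _XX_XXX__X__XX___
iteration 4: XX_XX__XXXXXX_X__
iteration 5: X_XX_XXX_____XXX_
iteration 6: XXX_XX__X___XX__X
iteration 7: X__XX_XXXX_XX_XXX
position 12 holds X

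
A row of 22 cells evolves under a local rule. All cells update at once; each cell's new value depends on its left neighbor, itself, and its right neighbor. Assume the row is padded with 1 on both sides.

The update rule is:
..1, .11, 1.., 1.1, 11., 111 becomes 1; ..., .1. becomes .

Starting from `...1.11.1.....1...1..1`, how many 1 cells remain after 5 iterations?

1.1.1111.1...1.1.1.111
11.111111.1.1.1.1.1111
1111111111.1.1.1.11111
11111111111.1.1.111111
111111111111.1.1111111
count of 1: 20

20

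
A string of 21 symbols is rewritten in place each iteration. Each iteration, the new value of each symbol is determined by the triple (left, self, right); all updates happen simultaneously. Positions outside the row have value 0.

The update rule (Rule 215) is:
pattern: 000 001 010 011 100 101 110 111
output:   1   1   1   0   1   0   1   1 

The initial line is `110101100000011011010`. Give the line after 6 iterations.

iteration 1: 010100111111101001011
iteration 2: 110111011111101111001
iteration 3: 010011001111100111111
iteration 4: 111101110111111011111
iteration 5: 011100110011111001111
iteration 6: 101111011101111110111

101111011101111110111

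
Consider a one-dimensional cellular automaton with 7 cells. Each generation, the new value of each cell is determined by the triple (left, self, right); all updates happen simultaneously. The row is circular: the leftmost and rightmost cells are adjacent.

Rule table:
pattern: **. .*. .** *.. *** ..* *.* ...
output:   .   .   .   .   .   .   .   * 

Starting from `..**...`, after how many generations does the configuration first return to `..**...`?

*....**
..**...

2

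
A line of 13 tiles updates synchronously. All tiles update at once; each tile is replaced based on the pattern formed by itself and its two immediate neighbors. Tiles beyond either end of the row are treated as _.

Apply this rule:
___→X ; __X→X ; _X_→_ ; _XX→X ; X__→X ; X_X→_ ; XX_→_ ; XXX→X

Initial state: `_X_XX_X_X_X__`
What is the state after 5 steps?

__XXXXXXX_XXX

step 1: X__X_______XX
step 2: _XX_XXXXXXXX_
step 3: XX__XXXXXXX_X
step 4: X_XXXXXXXX___
step 5: __XXXXXXX_XXX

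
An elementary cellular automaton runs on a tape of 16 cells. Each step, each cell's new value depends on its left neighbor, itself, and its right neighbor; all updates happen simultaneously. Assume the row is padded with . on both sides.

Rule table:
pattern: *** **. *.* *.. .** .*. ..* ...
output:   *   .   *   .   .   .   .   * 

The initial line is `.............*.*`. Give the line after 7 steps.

************..*.
.**********.....
..********..****
*..******....**.
....****..**....
***..**......***
.*......****..*.

.*......****..*.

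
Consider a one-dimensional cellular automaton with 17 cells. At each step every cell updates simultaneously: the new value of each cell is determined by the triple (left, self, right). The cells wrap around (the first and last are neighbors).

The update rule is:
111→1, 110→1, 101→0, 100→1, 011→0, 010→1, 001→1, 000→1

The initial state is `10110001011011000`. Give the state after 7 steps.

step 1: 10011111001001111
step 2: 11101111111110111
step 3: 11100111111110011
step 4: 11111011111111101
step 5: 11111001111111100
step 6: 01111110111111111
step 7: 00111110011111111

00111110011111111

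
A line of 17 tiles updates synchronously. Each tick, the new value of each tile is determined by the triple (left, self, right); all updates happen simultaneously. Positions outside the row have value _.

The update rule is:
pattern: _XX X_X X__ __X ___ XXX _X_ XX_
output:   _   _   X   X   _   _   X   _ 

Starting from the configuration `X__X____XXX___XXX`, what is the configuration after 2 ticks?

_____XXXX_XX_XX__

XXXXX__X___X_X___
_____XXXX_XX_XX__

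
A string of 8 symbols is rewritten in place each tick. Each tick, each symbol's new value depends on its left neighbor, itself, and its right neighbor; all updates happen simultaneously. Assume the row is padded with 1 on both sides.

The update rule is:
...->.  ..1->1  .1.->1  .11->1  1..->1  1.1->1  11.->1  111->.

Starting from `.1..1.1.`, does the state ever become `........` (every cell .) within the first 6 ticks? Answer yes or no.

yes

11111111
........
all cells are . at tick 2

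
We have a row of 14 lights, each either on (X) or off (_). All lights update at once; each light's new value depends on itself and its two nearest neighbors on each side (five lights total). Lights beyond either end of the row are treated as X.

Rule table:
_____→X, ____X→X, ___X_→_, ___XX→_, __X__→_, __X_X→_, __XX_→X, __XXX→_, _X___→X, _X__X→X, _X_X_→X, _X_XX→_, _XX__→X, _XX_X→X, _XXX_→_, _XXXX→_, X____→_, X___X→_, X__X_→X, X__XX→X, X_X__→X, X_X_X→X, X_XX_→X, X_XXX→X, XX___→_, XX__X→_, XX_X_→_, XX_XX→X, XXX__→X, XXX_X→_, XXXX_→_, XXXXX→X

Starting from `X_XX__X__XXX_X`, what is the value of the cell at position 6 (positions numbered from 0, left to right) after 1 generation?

generation 1: _XXX_X_XX___XX
position 6 holds _

_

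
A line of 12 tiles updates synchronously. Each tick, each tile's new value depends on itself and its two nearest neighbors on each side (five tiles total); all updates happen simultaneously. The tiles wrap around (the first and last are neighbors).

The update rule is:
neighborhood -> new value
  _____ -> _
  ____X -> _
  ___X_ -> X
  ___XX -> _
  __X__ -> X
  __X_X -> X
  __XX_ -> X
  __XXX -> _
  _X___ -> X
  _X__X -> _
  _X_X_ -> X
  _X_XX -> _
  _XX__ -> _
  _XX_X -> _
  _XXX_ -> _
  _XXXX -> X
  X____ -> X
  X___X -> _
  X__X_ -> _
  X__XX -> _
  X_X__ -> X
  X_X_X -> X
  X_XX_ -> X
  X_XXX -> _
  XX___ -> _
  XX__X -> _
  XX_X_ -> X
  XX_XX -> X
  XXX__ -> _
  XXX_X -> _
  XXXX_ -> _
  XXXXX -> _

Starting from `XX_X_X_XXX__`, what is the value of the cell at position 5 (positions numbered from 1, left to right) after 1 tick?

X

tick 1: X_XXXX______
position 5 holds X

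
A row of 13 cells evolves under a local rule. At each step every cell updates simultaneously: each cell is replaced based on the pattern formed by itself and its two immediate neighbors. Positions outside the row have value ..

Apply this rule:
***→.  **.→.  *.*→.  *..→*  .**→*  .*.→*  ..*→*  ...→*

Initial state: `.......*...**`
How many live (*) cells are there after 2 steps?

2

************.
*...........*
count of *: 2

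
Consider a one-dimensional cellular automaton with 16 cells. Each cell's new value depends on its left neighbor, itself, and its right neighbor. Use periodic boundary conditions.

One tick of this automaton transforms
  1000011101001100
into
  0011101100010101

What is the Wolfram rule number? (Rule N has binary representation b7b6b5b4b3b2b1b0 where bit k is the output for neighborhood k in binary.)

position 6: 111 → 1  (bit 7 = 1)
position 7: 110 → 1  (bit 6 = 1)
position 8: 101 → 0  (bit 5 = 0)
position 1: 100 → 0  (bit 4 = 0)
position 5: 011 → 0  (bit 3 = 0)
position 0: 010 → 0  (bit 2 = 0)
position 4: 001 → 1  (bit 1 = 1)
position 2: 000 → 1  (bit 0 = 1)
bits b7..b0 = 11000011 = 195

195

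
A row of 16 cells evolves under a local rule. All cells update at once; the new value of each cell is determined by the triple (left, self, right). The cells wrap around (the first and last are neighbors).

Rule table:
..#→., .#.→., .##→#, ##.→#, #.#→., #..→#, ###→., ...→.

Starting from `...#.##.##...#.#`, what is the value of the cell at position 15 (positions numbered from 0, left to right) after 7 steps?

#

step 1: #....##.###.....
step 2: .#...##.#.##....
step 3: ..#..##...###...
step 4: ...#.###..#.##..
step 5: .....#.##...###.
step 6: .......###..#.##
step 7: #......#.##...##
position 15 holds #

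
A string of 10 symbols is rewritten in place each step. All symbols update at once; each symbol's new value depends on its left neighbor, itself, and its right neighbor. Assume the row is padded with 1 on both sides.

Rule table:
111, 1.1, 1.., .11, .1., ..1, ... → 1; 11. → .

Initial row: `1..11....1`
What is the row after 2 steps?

step 1: .111.11111
step 2: 111.111111

111.111111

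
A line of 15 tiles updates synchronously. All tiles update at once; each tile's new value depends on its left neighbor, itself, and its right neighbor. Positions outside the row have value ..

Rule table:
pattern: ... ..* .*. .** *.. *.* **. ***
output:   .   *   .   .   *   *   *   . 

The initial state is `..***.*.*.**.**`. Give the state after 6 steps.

*.*.*.**.**.*.*

step 1: .*..**.*.*.**.*
step 2: *.**.**.*.*.**.
step 3: .*.**.**.*.*.**
step 4: *.*.**.**.*.*.*
step 5: .*.*.**.**.*.*.
step 6: *.*.*.**.**.*.*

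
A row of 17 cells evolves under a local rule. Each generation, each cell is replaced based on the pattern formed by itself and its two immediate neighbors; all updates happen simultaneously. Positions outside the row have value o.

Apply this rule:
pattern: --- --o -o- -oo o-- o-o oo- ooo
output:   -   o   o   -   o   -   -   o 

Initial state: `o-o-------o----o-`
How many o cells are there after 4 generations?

--oo-----ooo--oo-
oo--o---o-o-oo---
o-oooo-oo-o---o-o
---oo-----oo-oo--
count of o: 6

6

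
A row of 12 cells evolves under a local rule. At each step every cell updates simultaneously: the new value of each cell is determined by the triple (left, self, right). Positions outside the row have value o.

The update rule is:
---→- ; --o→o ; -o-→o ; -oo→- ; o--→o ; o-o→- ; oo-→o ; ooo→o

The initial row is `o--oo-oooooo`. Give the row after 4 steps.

ooo-o--ooooo
ooo-ooo-oooo
ooo--oo--ooo
ooooo-ooo-oo

ooooo-ooo-oo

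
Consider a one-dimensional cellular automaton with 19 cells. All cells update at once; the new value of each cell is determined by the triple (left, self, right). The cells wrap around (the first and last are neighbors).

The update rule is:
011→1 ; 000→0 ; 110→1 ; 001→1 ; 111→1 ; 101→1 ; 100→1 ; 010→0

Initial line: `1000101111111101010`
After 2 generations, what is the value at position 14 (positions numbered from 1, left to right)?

0101011111111110101
1010111111111111010
position 14 holds 1

1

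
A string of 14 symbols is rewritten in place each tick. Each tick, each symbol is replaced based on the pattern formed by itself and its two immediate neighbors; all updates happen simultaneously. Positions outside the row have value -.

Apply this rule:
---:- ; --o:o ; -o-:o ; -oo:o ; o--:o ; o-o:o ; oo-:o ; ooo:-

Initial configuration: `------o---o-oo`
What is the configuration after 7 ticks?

ooooo---oo-ooo

-----ooo-ooooo
----oo-ooo---o
---ooooo-oo-oo
--oo---ooooooo
-oooo-oo-----o
oo--ooooo---oo
ooooo---oo-ooo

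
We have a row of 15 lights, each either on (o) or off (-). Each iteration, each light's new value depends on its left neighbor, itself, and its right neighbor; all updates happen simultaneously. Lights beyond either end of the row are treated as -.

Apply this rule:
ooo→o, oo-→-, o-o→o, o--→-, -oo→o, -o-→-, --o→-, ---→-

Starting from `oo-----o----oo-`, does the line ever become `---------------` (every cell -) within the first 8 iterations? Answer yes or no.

iteration 1: o-----------o--
iteration 2: ---------------
all cells are - at iteration 2

yes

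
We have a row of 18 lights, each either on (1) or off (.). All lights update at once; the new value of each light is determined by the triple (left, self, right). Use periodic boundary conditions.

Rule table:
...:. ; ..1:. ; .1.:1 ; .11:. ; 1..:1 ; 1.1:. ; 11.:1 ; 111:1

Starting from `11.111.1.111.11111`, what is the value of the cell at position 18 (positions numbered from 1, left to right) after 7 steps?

step 1: 11..11.1..11..1111
step 2: 111..1.11..11..111
step 3: 1111.1..11..11..11
step 4: 1111.11..11..11..1
step 5: 1111..11..11..11..
step 6: .1111..11..11..11.
step 7: ..1111..11..11..11
position 18 holds 1

1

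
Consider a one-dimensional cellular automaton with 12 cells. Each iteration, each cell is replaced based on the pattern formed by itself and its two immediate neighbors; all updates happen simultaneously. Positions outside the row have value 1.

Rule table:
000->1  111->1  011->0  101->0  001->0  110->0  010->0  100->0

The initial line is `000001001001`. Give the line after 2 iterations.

001001111110

011100000000
001001111110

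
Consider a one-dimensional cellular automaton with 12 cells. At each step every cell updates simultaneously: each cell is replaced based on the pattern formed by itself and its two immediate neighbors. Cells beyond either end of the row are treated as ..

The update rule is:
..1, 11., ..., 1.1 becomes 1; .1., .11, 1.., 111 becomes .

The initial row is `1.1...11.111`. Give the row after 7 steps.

.1.11.1.1..1

.1..11.11..1
1..1.11.1.1.
..1.1.11.1..
11.1.1.11..1
.11.1.1.1.1.
1.11.1.1.1..
.1.11.1.1..1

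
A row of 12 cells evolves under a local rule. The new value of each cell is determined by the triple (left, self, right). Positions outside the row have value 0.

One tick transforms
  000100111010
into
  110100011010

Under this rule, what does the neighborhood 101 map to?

At position 9 the neighborhood is 101; the next row has 0 there.

0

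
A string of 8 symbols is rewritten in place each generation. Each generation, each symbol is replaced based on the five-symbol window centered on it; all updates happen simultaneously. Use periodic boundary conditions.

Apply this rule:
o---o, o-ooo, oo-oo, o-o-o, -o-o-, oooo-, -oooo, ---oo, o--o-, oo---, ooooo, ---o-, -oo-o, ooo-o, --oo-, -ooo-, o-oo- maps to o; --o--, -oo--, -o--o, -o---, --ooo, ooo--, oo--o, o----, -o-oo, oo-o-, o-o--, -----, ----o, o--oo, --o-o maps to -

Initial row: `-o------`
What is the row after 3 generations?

------o-

o-------
-------o
------o-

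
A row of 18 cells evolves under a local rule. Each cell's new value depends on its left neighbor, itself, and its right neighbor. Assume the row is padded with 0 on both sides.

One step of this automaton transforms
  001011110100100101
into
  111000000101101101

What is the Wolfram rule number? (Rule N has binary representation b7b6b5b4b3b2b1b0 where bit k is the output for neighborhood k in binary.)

7

position 5: 111 → 0  (bit 7 = 0)
position 7: 110 → 0  (bit 6 = 0)
position 3: 101 → 0  (bit 5 = 0)
position 10: 100 → 0  (bit 4 = 0)
position 4: 011 → 0  (bit 3 = 0)
position 2: 010 → 1  (bit 2 = 1)
position 1: 001 → 1  (bit 1 = 1)
position 0: 000 → 1  (bit 0 = 1)
bits b7..b0 = 00000111 = 7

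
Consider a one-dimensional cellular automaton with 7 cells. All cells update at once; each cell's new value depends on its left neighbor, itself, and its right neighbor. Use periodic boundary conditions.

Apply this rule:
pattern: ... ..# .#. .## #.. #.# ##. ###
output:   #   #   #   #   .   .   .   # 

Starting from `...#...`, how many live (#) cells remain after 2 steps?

5

####.##
###..##
count of #: 5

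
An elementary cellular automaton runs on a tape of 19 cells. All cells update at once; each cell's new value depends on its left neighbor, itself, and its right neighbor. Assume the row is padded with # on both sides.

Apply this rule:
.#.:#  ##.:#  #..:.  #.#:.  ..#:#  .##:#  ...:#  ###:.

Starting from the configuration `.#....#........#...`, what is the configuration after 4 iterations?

.#.#.##.#.#....#.#.

.#.####.########.##
.#.#..#.#......#.#.
.#.#.##.#.######.#.
.#.#.##.#.#....#.#.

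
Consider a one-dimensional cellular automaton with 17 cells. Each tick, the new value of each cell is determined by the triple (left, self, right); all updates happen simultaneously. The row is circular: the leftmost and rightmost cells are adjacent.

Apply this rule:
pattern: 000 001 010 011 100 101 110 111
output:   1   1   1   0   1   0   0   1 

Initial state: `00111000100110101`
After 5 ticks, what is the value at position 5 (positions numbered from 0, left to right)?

1

11010111111000101
10010011110111100
11111101100011011
11111000011100001
11110111101011110
position 5 holds 1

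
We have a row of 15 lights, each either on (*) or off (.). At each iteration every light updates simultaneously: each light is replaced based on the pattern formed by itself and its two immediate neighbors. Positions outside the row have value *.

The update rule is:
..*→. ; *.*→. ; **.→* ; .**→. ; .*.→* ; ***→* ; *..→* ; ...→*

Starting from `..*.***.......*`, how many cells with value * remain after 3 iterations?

iteration 1: *.*..********..
iteration 2: *.**..********.
iteration 3: *..**..*******.
count of *: 10

10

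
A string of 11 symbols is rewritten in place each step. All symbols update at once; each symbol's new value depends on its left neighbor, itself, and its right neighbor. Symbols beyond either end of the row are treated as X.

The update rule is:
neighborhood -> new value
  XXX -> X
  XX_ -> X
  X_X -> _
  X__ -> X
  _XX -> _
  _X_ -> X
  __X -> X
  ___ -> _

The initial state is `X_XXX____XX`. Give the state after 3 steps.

XXX__XXXXXX

X__XXX__X_X
XXX_XXXXX__
XXX__XXXXXX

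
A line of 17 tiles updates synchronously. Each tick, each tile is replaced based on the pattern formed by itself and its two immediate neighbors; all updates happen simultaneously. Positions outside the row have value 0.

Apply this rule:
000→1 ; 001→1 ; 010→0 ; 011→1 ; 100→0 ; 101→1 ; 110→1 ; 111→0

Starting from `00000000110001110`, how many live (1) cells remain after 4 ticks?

11111111110111010
10000000011101100
00111111110111101
11100000011100110
count of 1: 8

8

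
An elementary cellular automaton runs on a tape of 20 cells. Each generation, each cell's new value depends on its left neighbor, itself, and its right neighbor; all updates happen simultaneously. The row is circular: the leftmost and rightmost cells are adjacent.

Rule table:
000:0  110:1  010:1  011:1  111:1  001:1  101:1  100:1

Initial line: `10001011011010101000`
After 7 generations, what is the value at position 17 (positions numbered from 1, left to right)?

generation 1: 11011111111111111101
generation 2: 11111111111111111111
generation 3: 11111111111111111111  (fixed point — unchanged through generation 7)
position 17 holds 1

1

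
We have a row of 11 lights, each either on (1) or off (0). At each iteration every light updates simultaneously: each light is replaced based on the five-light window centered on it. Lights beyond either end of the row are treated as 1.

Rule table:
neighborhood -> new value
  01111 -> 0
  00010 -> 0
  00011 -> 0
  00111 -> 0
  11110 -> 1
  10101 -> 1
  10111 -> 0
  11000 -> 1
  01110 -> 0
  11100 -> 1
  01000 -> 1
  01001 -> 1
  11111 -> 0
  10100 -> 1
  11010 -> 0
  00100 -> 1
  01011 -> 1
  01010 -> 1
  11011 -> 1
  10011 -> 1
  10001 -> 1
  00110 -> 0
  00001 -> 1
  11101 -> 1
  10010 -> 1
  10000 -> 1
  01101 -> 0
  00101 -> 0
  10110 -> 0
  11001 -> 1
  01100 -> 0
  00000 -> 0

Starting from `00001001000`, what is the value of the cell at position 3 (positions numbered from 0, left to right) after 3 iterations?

1

iteration 1: 11101111110
iteration 2: 01110000111
iteration 3: 10011110000
position 3 holds 1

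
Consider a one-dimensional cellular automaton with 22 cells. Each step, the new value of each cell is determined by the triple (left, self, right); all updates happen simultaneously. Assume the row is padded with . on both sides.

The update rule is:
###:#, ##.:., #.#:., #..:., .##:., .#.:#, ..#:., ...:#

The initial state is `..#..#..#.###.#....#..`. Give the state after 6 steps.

#.#..#..#..#..#.##.#.#
#.#..#..#..#..#....#.#
#.#..#..#..#..#.##.#.#  (repeats step 1; period 2)
step 6: #.#..#..#..#..#....#.#

#.#..#..#..#..#....#.#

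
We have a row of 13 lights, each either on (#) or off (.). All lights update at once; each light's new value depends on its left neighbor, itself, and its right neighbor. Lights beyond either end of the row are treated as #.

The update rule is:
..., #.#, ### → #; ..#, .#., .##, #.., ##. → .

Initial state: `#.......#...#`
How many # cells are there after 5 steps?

step 1: ..#####...#..
step 2: ...###..#....
step 3: .#..#.....##.
step 4: #.....###...#
step 5: ..###..#..#..
count of #: 5

5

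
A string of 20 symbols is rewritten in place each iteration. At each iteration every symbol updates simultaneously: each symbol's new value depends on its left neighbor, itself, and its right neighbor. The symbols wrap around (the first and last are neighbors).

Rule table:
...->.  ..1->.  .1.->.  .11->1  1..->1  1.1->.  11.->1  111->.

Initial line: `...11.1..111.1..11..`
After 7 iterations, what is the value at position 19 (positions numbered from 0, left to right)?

.

...11..1.1.1..1.111.
...111......1...1.11
1..1.11......1....11
11...111......1...1.
111..1.11......1....
1.11...111......1...
..111..1.11......1..
position 19 holds .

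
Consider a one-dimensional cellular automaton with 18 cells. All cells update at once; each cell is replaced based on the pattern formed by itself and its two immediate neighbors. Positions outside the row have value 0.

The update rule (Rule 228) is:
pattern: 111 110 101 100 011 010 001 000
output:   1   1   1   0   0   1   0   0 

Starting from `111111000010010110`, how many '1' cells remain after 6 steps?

011111000010011010
001111000010001110
000111000010000110
000011000010000010
000001000010000010
000001000010000010
count of 1: 3

3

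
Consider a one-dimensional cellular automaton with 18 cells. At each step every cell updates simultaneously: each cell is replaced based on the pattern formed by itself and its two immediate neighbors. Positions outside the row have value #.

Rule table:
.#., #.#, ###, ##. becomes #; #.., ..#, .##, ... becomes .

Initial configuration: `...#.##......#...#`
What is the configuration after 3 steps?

...##.#......#....
....###......#....
.....##......#....

.....##......#....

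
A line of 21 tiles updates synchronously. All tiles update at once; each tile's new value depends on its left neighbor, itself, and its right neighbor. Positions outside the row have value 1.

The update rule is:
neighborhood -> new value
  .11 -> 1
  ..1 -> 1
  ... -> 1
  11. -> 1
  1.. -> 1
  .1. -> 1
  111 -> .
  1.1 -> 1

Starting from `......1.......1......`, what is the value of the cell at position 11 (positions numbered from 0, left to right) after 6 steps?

111111111111111111111
.....................
111111111111111111111  (repeats step 1; period 2)
step 6: .....................
position 11 holds .

.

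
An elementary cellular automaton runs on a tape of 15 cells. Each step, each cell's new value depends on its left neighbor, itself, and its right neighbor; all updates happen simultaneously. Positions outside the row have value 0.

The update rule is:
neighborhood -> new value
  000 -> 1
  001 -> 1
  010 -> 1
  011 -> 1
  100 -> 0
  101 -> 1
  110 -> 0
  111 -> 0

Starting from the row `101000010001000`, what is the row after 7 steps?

111011110111011
100110001100110
101100111001100
111001100011001
100011001110011
101110011000110
111000110011100

111000110011100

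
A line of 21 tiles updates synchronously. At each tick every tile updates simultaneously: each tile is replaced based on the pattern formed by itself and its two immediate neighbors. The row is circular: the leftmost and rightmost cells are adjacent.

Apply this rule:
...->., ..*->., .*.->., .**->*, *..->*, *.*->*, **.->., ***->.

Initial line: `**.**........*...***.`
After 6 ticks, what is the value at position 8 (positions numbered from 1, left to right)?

*.**.*........*..*..*
.**.*.*........*..*.*
**.*.*.*........*..*.
*.*.*.*.*........*..*
.*.*.*.*.*........*.*
*.*.*.*.*.*........*.
position 8 holds .

.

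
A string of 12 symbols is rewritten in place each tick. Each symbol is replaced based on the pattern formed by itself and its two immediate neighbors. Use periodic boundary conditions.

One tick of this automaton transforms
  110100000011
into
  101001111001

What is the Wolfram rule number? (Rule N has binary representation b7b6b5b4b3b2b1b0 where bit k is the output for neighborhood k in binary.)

position 0: 111 → 1  (bit 7 = 1)
position 1: 110 → 0  (bit 6 = 0)
position 2: 101 → 1  (bit 5 = 1)
position 4: 100 → 0  (bit 4 = 0)
position 10: 011 → 0  (bit 3 = 0)
position 3: 010 → 0  (bit 2 = 0)
position 9: 001 → 0  (bit 1 = 0)
position 5: 000 → 1  (bit 0 = 1)
bits b7..b0 = 10100001 = 161

161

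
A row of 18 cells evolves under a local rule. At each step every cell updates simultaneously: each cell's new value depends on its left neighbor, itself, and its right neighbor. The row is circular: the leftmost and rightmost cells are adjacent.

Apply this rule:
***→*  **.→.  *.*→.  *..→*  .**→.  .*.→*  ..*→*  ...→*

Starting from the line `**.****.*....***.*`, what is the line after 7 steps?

***..*******.*.***

*...**..*****.*...
****..**.***..****
***.**....*.**.***
**....*****.....**
*.****.***.*****.*
...**...*...***...
***..*******.*.***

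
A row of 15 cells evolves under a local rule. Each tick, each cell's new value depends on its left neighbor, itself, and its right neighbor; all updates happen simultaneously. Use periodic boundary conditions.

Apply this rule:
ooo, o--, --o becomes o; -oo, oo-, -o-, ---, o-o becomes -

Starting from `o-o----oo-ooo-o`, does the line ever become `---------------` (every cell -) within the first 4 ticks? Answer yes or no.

no

---o--o----o---
--o-oo-o--o-o--
-o------oo---o-
o-o----o--o-o-o
tick 4 is o-o----o--o-o-o, still not uniform -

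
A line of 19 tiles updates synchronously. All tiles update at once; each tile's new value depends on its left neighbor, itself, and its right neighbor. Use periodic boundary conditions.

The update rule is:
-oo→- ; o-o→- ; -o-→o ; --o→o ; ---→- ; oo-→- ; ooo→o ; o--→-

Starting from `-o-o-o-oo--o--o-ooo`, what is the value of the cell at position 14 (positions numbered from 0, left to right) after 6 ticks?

-

tick 1: -o-o-o----oo-oo--o-
tick 2: oo-o-o---o------oo-
tick 3: ---o-o--oo-----o---
tick 4: --oo-o-o------oo---
tick 5: -o---o-o-----o-----
tick 6: oo--oo-o----oo-----
position 14 holds -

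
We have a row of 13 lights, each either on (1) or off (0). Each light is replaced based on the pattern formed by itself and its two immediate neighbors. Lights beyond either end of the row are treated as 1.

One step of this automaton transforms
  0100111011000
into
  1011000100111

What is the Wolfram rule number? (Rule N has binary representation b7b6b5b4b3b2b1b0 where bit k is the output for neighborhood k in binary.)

51

position 5: 111 → 0  (bit 7 = 0)
position 6: 110 → 0  (bit 6 = 0)
position 0: 101 → 1  (bit 5 = 1)
position 2: 100 → 1  (bit 4 = 1)
position 4: 011 → 0  (bit 3 = 0)
position 1: 010 → 0  (bit 2 = 0)
position 3: 001 → 1  (bit 1 = 1)
position 11: 000 → 1  (bit 0 = 1)
bits b7..b0 = 00110011 = 51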